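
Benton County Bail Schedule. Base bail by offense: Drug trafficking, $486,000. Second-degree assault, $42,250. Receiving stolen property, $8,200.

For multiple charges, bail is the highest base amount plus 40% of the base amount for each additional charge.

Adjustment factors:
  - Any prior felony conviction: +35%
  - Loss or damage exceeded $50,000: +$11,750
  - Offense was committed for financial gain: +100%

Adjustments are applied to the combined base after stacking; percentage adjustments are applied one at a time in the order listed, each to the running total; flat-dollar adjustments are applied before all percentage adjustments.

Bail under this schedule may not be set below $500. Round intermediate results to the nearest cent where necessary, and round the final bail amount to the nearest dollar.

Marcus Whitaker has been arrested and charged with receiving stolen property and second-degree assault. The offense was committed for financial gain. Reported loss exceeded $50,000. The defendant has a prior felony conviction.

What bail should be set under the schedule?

Base amounts from the schedule: receiving stolen property $8,200; second-degree assault $42,250.
Stacking rule: highest base plus 40% of each additional charge. Highest is second-degree assault at $42,250. Additional: $8,200 × 40% = $3,280. Combined base = $42,250 + $3,280 = $45,530.
Loss or damage exceeded $50,000 (+$11,750 flat): $45,530 + $11,750 = $57,280.
Any prior felony conviction (+35%): $57,280 × 1.35 = $77,328.
Offense was committed for financial gain (+100%): $77,328 × 2 = $154,656.
$154,656 is at or above the $500 minimum.

$154,656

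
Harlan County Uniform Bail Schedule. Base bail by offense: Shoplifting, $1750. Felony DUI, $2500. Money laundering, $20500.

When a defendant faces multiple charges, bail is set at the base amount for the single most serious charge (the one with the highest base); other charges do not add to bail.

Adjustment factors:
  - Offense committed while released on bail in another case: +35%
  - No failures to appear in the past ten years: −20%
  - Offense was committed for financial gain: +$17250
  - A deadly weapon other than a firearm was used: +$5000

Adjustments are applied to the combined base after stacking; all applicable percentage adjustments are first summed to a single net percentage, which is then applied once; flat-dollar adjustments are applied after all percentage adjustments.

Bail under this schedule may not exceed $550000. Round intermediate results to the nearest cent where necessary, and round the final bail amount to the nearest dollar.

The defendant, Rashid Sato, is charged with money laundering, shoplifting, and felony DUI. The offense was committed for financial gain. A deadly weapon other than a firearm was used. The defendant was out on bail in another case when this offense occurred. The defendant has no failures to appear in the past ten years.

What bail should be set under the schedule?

$45825

Base amounts from the schedule: money laundering $20500; shoplifting $1750; felony DUI $2500.
Stacking rule: use the highest base only. Highest is money laundering at $20500. Combined base = $20500.
Net percentage adjustment: +35% −20% = +15%. $20500 × 1.15 = $23575.
Offense was committed for financial gain (+$17250 flat): $23575 + $17250 = $40825.
A deadly weapon other than a firearm was used (+$5000 flat): $40825 + $5000 = $45825.
$45825 is within the $550000 maximum.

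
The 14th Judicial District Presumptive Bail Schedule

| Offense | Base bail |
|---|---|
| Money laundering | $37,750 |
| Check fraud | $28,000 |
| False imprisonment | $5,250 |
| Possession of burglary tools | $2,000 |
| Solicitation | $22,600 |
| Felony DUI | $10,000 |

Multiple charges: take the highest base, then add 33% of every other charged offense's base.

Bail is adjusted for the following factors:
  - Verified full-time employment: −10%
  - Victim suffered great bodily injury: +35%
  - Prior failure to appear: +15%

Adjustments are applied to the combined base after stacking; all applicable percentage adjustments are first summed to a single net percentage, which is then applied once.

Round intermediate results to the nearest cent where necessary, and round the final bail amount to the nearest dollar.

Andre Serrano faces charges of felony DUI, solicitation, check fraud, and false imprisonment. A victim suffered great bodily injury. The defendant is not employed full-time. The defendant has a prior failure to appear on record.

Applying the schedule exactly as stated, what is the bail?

Base amounts from the schedule: felony DUI $10,000; solicitation $22,600; check fraud $28,000; false imprisonment $5,250.
Stacking rule: highest base plus 33% of each additional charge. Highest is check fraud at $28,000. Additional: $10,000 × 33% = $3,300; $22,600 × 33% = $7,458; $5,250 × 33% = $1,732.50. Combined base = $28,000 + $12,490.50 = $40,490.50.
Net percentage adjustment: +35% +15% = +50%. $40,490.50 × 1.5 = $60,735.75.
Rounded to the nearest dollar: $60,736.

$60,736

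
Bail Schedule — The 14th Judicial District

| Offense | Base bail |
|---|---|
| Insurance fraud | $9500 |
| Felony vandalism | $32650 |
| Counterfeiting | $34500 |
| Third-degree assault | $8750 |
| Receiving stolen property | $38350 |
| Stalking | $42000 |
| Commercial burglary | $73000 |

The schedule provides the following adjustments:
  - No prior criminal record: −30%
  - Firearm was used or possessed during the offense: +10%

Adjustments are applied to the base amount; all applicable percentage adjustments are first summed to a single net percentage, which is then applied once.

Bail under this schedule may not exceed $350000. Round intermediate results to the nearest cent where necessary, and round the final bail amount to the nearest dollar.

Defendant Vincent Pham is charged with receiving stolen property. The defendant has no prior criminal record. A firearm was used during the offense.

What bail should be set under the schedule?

$30680

Base amounts from the schedule: receiving stolen property $38350.
Single charge. Combined base = $38350.
Net percentage adjustment: −30% +10% = −20%. $38350 × 0.8 = $30680.
$30680 is within the $350000 maximum.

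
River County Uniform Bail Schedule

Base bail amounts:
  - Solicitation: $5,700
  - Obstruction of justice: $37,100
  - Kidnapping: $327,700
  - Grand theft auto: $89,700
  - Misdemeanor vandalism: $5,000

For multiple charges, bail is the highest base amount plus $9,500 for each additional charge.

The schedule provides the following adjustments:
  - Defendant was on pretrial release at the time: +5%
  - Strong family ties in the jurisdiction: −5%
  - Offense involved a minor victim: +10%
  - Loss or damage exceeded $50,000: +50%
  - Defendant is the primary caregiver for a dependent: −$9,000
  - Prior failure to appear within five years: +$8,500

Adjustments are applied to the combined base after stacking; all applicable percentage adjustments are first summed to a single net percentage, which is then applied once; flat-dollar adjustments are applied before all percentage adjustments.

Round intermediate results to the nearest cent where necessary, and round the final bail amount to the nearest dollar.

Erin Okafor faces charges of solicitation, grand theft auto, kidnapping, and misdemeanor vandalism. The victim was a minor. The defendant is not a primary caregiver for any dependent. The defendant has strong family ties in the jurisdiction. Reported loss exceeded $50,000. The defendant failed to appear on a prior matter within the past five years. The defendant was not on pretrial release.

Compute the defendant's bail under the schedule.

$565,285

Base amounts from the schedule: solicitation $5,700; grand theft auto $89,700; kidnapping $327,700; misdemeanor vandalism $5,000.
Stacking rule: highest base plus $9,500 per additional charge. Highest is kidnapping at $327,700; 3 additional charges → +$28,500. Combined base = $356,200.
Prior failure to appear within five years (+$8,500 flat): $356,200 + $8,500 = $364,700.
Net percentage adjustment: −5% +10% +50% = +55%. $364,700 × 1.55 = $565,285.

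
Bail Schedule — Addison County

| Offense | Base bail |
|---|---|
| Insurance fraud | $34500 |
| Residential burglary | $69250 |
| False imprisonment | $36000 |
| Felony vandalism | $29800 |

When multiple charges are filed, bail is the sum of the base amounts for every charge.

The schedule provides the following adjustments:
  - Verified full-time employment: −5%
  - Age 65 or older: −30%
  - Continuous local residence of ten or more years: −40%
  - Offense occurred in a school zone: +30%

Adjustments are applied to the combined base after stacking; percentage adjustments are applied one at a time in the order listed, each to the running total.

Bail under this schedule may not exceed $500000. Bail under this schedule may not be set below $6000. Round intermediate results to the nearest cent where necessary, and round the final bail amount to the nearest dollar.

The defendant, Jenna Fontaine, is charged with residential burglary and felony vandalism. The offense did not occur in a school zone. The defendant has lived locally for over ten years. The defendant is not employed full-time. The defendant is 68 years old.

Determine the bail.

Base amounts from the schedule: residential burglary $69250; felony vandalism $29800.
Stacking rule: sum of all bases. $69250 + $29800 = $99050.
Age 65 or older (−30%): $99050 × 0.7 = $69335.
Continuous local residence of ten or more years (−40%): $69335 × 0.6 = $41601.
$41601 is within the $500000 maximum.
$41601 is at or above the $6000 minimum.

$41601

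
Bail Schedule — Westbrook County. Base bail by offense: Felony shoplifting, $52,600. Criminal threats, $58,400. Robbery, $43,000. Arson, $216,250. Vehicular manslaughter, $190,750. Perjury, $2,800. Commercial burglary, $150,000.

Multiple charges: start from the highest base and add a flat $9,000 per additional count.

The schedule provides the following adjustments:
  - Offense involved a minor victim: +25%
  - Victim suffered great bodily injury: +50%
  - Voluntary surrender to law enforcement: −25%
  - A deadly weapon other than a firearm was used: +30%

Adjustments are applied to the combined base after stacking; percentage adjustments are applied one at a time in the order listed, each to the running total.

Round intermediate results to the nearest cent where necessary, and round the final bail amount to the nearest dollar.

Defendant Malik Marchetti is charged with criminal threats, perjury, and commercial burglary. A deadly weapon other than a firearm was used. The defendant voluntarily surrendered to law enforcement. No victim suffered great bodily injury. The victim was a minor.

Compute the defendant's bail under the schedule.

$204,750

Base amounts from the schedule: criminal threats $58,400; perjury $2,800; commercial burglary $150,000.
Stacking rule: highest base plus $9,000 per additional charge. Highest is commercial burglary at $150,000; 2 additional charges → +$18,000. Combined base = $168,000.
Offense involved a minor victim (+25%): $168,000 × 1.25 = $210,000.
Voluntary surrender to law enforcement (−25%): $210,000 × 0.75 = $157,500.
A deadly weapon other than a firearm was used (+30%): $157,500 × 1.3 = $204,750.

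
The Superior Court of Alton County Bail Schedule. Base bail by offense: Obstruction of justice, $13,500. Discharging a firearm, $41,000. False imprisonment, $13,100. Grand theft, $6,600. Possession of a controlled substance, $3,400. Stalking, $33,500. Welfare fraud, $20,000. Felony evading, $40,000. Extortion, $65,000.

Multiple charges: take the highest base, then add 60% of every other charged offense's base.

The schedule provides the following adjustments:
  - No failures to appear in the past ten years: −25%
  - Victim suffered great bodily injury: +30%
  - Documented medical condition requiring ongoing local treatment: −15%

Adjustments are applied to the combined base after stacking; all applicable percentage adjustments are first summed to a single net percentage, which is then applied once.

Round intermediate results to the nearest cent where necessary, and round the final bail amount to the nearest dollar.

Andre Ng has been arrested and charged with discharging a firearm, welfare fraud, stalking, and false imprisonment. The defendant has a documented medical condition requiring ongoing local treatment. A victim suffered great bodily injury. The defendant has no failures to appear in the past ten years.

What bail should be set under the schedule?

$72,864

Base amounts from the schedule: discharging a firearm $41,000; welfare fraud $20,000; stalking $33,500; false imprisonment $13,100.
Stacking rule: highest base plus 60% of each additional charge. Highest is discharging a firearm at $41,000. Additional: $20,000 × 60% = $12,000; $33,500 × 60% = $20,100; $13,100 × 60% = $7,860. Combined base = $41,000 + $39,960 = $80,960.
Net percentage adjustment: −25% +30% −15% = −10%. $80,960 × 0.9 = $72,864.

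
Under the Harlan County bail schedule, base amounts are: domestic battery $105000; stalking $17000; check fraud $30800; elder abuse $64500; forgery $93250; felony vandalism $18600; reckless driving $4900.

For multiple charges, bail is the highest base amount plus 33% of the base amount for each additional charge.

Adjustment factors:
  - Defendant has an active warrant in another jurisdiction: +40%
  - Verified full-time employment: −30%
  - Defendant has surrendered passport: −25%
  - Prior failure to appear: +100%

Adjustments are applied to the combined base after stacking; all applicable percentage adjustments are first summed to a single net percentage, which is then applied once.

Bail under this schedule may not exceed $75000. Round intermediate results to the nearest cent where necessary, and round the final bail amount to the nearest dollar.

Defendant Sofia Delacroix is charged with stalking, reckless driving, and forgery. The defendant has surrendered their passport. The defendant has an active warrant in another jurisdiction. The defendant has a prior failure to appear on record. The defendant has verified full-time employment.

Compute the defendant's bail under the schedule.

$75000

Base amounts from the schedule: stalking $17000; reckless driving $4900; forgery $93250.
Stacking rule: highest base plus 33% of each additional charge. Highest is forgery at $93250. Additional: $17000 × 33% = $5610; $4900 × 33% = $1617. Combined base = $93250 + $7227 = $100477.
Net percentage adjustment: +40% −30% −25% +100% = +85%. $100477 × 1.85 = $185882.45.
Result $185882.45 exceeds the maximum of $75000; bail is capped at $75000.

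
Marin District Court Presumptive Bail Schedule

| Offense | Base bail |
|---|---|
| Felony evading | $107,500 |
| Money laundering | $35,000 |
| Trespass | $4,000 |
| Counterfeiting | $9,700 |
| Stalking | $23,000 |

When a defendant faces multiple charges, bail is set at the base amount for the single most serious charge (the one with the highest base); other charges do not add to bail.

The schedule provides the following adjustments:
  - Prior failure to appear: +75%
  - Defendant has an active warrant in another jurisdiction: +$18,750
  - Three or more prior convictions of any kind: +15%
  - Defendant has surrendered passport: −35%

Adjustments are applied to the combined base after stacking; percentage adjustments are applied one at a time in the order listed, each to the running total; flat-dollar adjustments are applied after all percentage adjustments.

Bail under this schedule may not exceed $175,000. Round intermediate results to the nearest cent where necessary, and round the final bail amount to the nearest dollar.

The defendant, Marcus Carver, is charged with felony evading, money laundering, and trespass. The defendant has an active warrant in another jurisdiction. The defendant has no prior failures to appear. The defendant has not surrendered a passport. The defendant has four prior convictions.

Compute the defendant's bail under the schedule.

$142,375

Base amounts from the schedule: felony evading $107,500; money laundering $35,000; trespass $4,000.
Stacking rule: use the highest base only. Highest is felony evading at $107,500. Combined base = $107,500.
Three or more prior convictions of any kind (+15%): $107,500 × 1.15 = $123,625.
Defendant has an active warrant in another jurisdiction (+$18,750 flat): $123,625 + $18,750 = $142,375.
$142,375 is within the $175,000 maximum.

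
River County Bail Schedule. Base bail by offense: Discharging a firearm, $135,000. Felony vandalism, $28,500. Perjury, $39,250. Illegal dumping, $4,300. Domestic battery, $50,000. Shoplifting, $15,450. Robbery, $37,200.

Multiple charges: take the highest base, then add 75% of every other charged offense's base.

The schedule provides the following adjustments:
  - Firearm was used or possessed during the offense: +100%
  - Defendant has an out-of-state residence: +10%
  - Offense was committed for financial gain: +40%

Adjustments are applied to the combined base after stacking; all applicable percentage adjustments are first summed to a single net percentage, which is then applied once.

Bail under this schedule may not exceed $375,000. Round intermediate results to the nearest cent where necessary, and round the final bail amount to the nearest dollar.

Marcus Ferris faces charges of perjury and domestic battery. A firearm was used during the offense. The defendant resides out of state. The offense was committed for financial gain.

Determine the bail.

$198,594

Base amounts from the schedule: perjury $39,250; domestic battery $50,000.
Stacking rule: highest base plus 75% of each additional charge. Highest is domestic battery at $50,000. Additional: $39,250 × 75% = $29,437.50. Combined base = $50,000 + $29,437.50 = $79,437.50.
Net percentage adjustment: +100% +10% +40% = +150%. $79,437.50 × 2.5 = $198,593.75.
$198,593.75 is within the $375,000 maximum.
Rounded to the nearest dollar: $198,594.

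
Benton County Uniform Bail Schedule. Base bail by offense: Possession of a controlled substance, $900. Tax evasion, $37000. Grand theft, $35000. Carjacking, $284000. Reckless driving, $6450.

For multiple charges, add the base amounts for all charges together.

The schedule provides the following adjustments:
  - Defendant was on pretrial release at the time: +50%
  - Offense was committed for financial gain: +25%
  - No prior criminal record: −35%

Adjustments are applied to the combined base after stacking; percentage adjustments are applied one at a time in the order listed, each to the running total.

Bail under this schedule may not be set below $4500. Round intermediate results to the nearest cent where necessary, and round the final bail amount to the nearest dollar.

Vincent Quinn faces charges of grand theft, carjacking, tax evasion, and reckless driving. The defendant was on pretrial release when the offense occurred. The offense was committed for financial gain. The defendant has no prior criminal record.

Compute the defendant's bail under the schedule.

$441736

Base amounts from the schedule: grand theft $35000; carjacking $284000; tax evasion $37000; reckless driving $6450.
Stacking rule: sum of all bases. $35000 + $284000 + $37000 + $6450 = $362450.
Defendant was on pretrial release at the time (+50%): $362450 × 1.5 = $543675.
Offense was committed for financial gain (+25%): $543675 × 1.25 = $679593.75.
No prior criminal record (−35%): $679593.75 × 0.65 = $441735.94.
$441735.94 is at or above the $4500 minimum.
Rounded to the nearest dollar: $441736.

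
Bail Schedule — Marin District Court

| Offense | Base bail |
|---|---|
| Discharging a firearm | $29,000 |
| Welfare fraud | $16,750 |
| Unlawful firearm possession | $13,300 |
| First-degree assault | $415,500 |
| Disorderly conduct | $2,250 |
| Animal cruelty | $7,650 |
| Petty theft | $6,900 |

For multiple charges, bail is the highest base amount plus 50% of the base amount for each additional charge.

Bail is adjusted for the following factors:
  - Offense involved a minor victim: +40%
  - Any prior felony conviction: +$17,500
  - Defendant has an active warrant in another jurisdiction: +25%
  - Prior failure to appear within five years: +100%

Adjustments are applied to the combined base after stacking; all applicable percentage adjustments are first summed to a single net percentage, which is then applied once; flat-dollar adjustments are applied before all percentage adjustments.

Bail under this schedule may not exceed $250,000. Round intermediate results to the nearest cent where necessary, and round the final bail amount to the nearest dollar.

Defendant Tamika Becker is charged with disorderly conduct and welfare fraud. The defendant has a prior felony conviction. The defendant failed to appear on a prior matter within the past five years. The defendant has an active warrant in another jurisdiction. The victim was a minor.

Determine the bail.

Base amounts from the schedule: disorderly conduct $2,250; welfare fraud $16,750.
Stacking rule: highest base plus 50% of each additional charge. Highest is welfare fraud at $16,750. Additional: $2,250 × 50% = $1,125. Combined base = $16,750 + $1,125 = $17,875.
Any prior felony conviction (+$17,500 flat): $17,875 + $17,500 = $35,375.
Net percentage adjustment: +40% +25% +100% = +165%. $35,375 × 2.65 = $93,743.75.
$93,743.75 is within the $250,000 maximum.
Rounded to the nearest dollar: $93,744.

$93,744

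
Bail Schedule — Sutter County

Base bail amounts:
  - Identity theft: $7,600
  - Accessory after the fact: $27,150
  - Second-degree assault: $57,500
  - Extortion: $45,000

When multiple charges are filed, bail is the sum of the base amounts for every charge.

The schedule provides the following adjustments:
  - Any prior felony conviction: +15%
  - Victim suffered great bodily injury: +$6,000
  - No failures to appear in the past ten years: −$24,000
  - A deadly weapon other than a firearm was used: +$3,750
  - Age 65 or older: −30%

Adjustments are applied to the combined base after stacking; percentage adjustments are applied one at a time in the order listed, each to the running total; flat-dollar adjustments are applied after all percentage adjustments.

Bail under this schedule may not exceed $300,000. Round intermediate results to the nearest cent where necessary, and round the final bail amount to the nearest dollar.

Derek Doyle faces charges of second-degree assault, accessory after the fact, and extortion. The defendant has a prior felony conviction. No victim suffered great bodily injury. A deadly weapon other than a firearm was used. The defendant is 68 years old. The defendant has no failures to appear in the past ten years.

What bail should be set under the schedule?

Base amounts from the schedule: second-degree assault $57,500; accessory after the fact $27,150; extortion $45,000.
Stacking rule: sum of all bases. $57,500 + $27,150 + $45,000 = $129,650.
Any prior felony conviction (+15%): $129,650 × 1.15 = $149,097.50.
Age 65 or older (−30%): $149,097.50 × 0.7 = $104,368.25.
No failures to appear in the past ten years (−$24,000 flat): $104,368.25 − $24,000 = $80,368.25.
A deadly weapon other than a firearm was used (+$3,750 flat): $80,368.25 + $3,750 = $84,118.25.
$84,118.25 is within the $300,000 maximum.
Rounded to the nearest dollar: $84,118.

$84,118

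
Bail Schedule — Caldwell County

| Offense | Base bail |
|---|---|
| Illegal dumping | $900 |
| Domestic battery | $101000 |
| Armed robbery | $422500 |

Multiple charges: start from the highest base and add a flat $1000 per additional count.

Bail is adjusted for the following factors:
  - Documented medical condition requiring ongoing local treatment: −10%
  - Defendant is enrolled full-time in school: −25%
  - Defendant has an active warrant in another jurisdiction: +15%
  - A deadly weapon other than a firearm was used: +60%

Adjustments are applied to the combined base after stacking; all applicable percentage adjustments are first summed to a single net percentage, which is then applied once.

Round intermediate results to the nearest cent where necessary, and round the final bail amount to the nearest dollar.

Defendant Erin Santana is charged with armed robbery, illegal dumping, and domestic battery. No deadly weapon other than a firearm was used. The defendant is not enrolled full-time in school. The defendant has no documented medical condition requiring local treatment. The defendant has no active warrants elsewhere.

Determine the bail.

Base amounts from the schedule: armed robbery $422500; illegal dumping $900; domestic battery $101000.
Stacking rule: highest base plus $1000 per additional charge. Highest is armed robbery at $422500; 2 additional charges → +$2000. Combined base = $424500.
No adjustment factors apply to this defendant.

$424500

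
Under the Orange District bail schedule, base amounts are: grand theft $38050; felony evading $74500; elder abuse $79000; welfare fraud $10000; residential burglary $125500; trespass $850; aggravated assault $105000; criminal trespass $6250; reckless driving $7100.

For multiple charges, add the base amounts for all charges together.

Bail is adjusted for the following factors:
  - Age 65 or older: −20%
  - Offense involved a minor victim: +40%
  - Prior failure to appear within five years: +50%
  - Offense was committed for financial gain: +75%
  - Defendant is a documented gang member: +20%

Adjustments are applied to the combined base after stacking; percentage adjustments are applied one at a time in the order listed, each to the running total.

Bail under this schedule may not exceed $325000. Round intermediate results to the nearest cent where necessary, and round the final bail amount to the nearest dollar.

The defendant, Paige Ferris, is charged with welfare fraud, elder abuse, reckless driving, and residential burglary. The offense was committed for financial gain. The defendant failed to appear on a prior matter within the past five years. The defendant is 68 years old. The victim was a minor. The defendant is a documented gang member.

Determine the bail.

Base amounts from the schedule: welfare fraud $10000; elder abuse $79000; reckless driving $7100; residential burglary $125500.
Stacking rule: sum of all bases. $10000 + $79000 + $7100 + $125500 = $221600.
Age 65 or older (−20%): $221600 × 0.8 = $177280.
Offense involved a minor victim (+40%): $177280 × 1.4 = $248192.
Prior failure to appear within five years (+50%): $248192 × 1.5 = $372288.
Offense was committed for financial gain (+75%): $372288 × 1.75 = $651504.
Defendant is a documented gang member (+20%): $651504 × 1.2 = $781804.80.
Result $781804.80 exceeds the maximum of $325000; bail is capped at $325000.

$325000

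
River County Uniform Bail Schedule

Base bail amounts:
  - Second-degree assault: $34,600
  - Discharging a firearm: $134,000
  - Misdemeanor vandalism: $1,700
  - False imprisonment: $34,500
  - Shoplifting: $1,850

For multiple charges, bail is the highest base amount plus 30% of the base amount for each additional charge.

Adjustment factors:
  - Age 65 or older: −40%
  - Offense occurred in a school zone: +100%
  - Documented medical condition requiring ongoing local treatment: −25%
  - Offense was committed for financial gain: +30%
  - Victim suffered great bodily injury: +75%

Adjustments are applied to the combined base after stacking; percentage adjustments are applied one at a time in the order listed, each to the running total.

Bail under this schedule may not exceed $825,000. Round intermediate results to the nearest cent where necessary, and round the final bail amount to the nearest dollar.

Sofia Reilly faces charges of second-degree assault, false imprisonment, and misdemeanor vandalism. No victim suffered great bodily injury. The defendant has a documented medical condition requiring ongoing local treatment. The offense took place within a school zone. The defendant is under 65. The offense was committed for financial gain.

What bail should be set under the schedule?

Base amounts from the schedule: second-degree assault $34,600; false imprisonment $34,500; misdemeanor vandalism $1,700.
Stacking rule: highest base plus 30% of each additional charge. Highest is second-degree assault at $34,600. Additional: $34,500 × 30% = $10,350; $1,700 × 30% = $510. Combined base = $34,600 + $10,860 = $45,460.
Offense occurred in a school zone (+100%): $45,460 × 2 = $90,920.
Documented medical condition requiring ongoing local treatment (−25%): $90,920 × 0.75 = $68,190.
Offense was committed for financial gain (+30%): $68,190 × 1.3 = $88,647.
$88,647 is within the $825,000 maximum.

$88,647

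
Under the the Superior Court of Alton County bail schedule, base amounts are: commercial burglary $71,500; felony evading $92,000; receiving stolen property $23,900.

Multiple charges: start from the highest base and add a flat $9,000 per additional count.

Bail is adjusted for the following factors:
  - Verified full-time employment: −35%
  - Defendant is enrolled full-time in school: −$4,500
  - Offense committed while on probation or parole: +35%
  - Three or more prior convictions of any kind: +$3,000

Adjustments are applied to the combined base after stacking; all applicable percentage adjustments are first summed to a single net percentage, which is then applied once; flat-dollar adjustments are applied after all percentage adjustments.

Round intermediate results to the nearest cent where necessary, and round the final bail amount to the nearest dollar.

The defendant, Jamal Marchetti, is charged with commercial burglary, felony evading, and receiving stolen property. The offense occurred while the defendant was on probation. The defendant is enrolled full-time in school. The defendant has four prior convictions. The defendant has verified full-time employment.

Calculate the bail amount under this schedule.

$108,500

Base amounts from the schedule: commercial burglary $71,500; felony evading $92,000; receiving stolen property $23,900.
Stacking rule: highest base plus $9,000 per additional charge. Highest is felony evading at $92,000; 2 additional charges → +$18,000. Combined base = $110,000.
Net percentage adjustment: −35% +35% = +0%. $110,000 × 1 = $110,000.
Defendant is enrolled full-time in school (−$4,500 flat): $110,000 − $4,500 = $105,500.
Three or more prior convictions of any kind (+$3,000 flat): $105,500 + $3,000 = $108,500.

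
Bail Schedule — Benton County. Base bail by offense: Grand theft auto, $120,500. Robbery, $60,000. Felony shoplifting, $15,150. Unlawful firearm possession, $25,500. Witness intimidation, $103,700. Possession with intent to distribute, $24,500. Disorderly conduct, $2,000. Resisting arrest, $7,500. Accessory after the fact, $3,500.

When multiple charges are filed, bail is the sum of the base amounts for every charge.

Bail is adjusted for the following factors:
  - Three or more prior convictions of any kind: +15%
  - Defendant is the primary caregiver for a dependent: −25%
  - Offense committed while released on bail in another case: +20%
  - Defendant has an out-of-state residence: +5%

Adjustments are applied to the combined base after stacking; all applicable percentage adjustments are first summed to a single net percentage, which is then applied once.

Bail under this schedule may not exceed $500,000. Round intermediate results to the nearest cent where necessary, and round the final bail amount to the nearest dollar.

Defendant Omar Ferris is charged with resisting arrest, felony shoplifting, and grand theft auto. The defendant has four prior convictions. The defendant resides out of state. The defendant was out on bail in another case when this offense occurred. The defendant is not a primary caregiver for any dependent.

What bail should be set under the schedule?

Base amounts from the schedule: resisting arrest $7,500; felony shoplifting $15,150; grand theft auto $120,500.
Stacking rule: sum of all bases. $7,500 + $15,150 + $120,500 = $143,150.
Net percentage adjustment: +15% +20% +5% = +40%. $143,150 × 1.4 = $200,410.
$200,410 is within the $500,000 maximum.

$200,410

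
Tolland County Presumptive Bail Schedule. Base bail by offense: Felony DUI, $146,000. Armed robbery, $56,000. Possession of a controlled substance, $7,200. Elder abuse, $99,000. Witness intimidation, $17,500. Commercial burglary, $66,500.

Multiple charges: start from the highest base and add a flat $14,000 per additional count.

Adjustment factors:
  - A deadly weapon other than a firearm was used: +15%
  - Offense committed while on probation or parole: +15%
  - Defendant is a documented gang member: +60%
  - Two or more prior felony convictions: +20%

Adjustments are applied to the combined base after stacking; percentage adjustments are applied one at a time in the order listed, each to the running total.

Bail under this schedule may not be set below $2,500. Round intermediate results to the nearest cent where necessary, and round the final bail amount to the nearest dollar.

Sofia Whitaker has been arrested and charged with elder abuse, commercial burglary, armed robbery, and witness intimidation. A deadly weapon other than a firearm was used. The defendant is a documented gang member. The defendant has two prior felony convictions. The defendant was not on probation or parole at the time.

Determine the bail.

Base amounts from the schedule: elder abuse $99,000; commercial burglary $66,500; armed robbery $56,000; witness intimidation $17,500.
Stacking rule: highest base plus $14,000 per additional charge. Highest is elder abuse at $99,000; 3 additional charges → +$42,000. Combined base = $141,000.
A deadly weapon other than a firearm was used (+15%): $141,000 × 1.15 = $162,150.
Defendant is a documented gang member (+60%): $162,150 × 1.6 = $259,440.
Two or more prior felony convictions (+20%): $259,440 × 1.2 = $311,328.
$311,328 is at or above the $2,500 minimum.

$311,328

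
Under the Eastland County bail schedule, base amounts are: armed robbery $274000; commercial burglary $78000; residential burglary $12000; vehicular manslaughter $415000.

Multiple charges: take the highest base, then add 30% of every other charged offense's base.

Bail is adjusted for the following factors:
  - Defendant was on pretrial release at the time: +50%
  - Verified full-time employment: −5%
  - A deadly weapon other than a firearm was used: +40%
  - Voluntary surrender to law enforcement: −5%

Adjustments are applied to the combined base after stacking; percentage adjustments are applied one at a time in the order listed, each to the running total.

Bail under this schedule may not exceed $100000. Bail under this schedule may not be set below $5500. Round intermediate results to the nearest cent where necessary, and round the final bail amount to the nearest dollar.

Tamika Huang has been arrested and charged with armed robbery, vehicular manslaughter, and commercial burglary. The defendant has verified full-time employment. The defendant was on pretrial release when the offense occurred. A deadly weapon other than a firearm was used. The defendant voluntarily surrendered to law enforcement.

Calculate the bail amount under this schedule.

$100000

Base amounts from the schedule: armed robbery $274000; vehicular manslaughter $415000; commercial burglary $78000.
Stacking rule: highest base plus 30% of each additional charge. Highest is vehicular manslaughter at $415000. Additional: $274000 × 30% = $82200; $78000 × 30% = $23400. Combined base = $415000 + $105600 = $520600.
Defendant was on pretrial release at the time (+50%): $520600 × 1.5 = $780900.
Verified full-time employment (−5%): $780900 × 0.95 = $741855.
A deadly weapon other than a firearm was used (+40%): $741855 × 1.4 = $1038597.
Voluntary surrender to law enforcement (−5%): $1038597 × 0.95 = $986667.15.
Result $986667.15 exceeds the maximum of $100000; bail is capped at $100000.
$100000 is at or above the $5500 minimum.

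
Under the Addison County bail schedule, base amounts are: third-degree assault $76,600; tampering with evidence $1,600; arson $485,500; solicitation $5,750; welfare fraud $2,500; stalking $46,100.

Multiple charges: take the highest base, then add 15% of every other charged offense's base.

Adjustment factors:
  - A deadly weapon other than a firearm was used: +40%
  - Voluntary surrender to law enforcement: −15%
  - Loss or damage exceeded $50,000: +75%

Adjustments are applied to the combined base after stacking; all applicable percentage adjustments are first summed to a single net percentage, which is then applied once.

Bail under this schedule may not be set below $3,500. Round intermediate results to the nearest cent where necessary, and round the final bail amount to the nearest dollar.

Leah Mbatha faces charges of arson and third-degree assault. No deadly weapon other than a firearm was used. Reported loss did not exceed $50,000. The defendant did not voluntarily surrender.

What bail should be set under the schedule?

Base amounts from the schedule: arson $485,500; third-degree assault $76,600.
Stacking rule: highest base plus 15% of each additional charge. Highest is arson at $485,500. Additional: $76,600 × 15% = $11,490. Combined base = $485,500 + $11,490 = $496,990.
No adjustment factors apply to this defendant.
$496,990 is at or above the $3,500 minimum.

$496,990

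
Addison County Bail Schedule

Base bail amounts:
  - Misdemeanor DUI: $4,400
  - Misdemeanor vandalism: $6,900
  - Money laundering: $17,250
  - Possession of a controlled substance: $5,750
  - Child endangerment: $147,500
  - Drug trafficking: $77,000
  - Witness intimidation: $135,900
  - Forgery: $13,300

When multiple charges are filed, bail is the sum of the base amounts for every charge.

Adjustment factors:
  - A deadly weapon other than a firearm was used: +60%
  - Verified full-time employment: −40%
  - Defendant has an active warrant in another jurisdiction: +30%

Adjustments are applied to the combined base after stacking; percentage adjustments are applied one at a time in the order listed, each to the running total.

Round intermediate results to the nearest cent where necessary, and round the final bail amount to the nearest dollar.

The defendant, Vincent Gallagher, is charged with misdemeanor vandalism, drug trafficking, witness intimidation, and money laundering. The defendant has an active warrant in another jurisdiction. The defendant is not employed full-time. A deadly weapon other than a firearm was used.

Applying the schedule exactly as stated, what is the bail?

$493,064

Base amounts from the schedule: misdemeanor vandalism $6,900; drug trafficking $77,000; witness intimidation $135,900; money laundering $17,250.
Stacking rule: sum of all bases. $6,900 + $77,000 + $135,900 + $17,250 = $237,050.
A deadly weapon other than a firearm was used (+60%): $237,050 × 1.6 = $379,280.
Defendant has an active warrant in another jurisdiction (+30%): $379,280 × 1.3 = $493,064.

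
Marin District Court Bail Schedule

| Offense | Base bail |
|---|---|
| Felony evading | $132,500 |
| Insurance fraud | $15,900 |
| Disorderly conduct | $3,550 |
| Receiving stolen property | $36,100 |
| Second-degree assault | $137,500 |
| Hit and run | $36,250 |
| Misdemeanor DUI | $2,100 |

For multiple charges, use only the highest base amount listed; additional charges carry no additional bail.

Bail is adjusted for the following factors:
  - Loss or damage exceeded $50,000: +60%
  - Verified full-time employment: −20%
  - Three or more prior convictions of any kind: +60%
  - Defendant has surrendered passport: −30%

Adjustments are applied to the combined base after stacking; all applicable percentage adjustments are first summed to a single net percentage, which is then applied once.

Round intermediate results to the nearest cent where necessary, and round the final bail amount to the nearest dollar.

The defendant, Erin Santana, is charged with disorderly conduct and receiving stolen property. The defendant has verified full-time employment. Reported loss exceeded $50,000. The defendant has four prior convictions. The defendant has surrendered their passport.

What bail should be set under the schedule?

Base amounts from the schedule: disorderly conduct $3,550; receiving stolen property $36,100.
Stacking rule: use the highest base only. Highest is receiving stolen property at $36,100. Combined base = $36,100.
Net percentage adjustment: +60% −20% +60% −30% = +70%. $36,100 × 1.7 = $61,370.

$61,370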